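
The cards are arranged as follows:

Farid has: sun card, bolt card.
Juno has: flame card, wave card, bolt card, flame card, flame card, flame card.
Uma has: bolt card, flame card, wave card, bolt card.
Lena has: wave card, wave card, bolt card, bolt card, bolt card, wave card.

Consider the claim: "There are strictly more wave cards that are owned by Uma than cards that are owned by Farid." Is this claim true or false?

|wave cards owned by Uma| = 1.
|cards owned by Farid| = 2.
The claim requires 1 > 2, which does not hold.

False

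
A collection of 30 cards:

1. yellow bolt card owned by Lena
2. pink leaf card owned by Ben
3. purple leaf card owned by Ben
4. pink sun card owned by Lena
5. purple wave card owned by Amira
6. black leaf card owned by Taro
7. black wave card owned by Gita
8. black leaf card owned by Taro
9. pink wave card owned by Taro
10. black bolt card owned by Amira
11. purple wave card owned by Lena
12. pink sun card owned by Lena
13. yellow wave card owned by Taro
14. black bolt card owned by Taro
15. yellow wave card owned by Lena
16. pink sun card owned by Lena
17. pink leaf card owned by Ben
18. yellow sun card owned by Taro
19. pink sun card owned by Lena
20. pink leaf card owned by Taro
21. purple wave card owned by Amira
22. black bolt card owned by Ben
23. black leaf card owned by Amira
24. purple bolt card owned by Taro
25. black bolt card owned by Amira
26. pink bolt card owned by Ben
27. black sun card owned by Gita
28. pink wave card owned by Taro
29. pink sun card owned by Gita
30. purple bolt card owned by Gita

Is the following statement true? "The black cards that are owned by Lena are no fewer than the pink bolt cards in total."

False

black cards owned by Lena: 0.
pink bolt cards: 1.
The claim requires 0 ≥ 1, which does not hold.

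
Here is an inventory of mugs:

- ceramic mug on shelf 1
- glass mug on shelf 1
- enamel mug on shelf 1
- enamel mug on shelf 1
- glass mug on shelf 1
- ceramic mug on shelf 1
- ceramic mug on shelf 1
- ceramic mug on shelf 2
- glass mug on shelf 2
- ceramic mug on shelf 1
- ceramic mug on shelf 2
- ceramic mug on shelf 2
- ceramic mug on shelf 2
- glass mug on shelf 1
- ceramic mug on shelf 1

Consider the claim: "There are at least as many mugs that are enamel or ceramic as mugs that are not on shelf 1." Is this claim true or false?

There are 11 mugs that are enamel or ceramic.
There are 5 mugs that are not on shelf 1.
The claim requires 11 ≥ 5, which holds.

True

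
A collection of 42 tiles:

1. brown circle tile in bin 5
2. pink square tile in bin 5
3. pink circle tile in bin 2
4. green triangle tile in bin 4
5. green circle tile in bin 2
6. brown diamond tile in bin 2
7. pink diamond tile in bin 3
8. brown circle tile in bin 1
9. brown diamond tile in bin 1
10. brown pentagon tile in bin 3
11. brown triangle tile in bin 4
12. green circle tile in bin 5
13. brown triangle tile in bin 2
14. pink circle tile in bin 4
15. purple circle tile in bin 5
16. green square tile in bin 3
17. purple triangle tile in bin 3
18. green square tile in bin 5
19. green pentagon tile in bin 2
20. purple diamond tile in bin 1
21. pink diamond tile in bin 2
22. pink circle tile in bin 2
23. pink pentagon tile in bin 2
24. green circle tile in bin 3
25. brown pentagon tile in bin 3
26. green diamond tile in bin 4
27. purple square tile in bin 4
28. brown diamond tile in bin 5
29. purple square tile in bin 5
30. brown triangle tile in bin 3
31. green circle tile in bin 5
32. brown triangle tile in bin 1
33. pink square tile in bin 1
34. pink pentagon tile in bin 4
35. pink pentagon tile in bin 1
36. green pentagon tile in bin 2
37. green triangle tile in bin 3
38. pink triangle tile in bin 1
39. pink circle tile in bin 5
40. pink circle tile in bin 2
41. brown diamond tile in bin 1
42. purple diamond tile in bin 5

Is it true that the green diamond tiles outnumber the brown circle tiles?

False

green diamond tiles: 1.
brown circle tiles: 2.
The claim requires 1 > 2, which does not hold.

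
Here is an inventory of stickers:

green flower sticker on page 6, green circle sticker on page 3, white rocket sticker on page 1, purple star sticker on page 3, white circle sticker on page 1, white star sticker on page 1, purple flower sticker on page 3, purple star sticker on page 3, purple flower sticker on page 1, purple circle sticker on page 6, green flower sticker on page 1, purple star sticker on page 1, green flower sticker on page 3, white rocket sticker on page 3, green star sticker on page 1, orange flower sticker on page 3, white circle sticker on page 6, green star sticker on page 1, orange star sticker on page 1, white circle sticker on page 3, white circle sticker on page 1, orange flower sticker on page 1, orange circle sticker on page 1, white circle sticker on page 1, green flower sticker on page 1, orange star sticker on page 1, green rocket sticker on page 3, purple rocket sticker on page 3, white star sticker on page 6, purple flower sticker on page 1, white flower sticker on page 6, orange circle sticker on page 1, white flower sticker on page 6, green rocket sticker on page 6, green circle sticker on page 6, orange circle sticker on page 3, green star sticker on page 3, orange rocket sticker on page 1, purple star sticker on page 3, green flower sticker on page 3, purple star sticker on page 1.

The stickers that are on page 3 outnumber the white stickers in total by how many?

3

stickers on page 3: 14.
white stickers: 11.
14 − 11 = 3.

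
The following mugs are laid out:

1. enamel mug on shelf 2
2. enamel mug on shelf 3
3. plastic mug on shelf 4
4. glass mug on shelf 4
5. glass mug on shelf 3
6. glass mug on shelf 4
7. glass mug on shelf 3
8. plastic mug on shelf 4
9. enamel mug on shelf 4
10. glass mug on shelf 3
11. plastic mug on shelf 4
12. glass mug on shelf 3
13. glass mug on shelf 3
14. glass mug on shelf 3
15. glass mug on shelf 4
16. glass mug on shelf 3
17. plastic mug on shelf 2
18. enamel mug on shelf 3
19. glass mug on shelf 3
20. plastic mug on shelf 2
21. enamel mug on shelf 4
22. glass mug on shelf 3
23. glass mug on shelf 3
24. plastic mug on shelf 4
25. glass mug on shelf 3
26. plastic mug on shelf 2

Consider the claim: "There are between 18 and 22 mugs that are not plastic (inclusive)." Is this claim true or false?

There are 19 mugs that are not plastic.
The claim requires 18 ≤ 19 ≤ 22, which holds.

True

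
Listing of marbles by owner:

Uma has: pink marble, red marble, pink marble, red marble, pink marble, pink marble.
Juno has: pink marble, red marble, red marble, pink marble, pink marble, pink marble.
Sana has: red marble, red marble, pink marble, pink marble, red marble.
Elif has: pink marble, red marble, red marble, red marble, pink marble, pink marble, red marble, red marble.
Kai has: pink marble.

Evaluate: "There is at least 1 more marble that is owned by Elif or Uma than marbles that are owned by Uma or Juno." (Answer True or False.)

True

|marbles owned by Elif or Uma| = 14.
|marbles owned by Uma or Juno| = 12.
The claim requires 14 − 12 = 2 ≥ 1, which holds.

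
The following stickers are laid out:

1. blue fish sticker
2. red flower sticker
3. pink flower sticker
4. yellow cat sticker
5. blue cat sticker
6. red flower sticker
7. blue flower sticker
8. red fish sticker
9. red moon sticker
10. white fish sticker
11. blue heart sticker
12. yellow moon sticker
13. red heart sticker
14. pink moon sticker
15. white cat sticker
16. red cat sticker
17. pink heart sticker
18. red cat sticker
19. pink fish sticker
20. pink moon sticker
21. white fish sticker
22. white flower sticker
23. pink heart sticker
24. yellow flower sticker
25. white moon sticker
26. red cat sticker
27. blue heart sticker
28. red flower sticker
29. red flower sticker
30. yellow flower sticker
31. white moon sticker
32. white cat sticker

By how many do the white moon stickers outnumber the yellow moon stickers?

white moon stickers: 2.
yellow moon stickers: 1.
2 − 1 = 1.

1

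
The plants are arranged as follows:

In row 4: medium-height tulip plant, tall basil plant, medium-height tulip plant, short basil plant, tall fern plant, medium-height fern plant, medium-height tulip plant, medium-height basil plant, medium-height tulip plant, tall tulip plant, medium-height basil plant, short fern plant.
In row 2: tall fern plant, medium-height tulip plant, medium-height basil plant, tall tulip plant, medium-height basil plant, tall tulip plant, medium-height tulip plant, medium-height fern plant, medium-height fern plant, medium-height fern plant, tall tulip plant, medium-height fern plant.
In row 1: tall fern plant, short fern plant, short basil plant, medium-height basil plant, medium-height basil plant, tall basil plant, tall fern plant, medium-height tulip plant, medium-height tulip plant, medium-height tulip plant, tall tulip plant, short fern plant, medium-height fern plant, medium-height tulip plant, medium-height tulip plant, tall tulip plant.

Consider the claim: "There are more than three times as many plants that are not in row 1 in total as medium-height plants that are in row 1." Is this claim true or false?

plants that are not in row 1: 24.
medium-height plants in row 1: 8.
The claim requires 24 > 3 × 8 = 24, which does not hold.

False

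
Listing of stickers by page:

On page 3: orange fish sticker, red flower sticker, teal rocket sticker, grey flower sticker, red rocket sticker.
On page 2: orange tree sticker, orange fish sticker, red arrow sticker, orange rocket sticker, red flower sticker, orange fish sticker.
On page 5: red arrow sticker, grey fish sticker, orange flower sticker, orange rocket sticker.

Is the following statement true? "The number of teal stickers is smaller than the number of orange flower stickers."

False

teal stickers: 1.
orange flower stickers: 1.
The claim requires 1 < 1, which does not hold.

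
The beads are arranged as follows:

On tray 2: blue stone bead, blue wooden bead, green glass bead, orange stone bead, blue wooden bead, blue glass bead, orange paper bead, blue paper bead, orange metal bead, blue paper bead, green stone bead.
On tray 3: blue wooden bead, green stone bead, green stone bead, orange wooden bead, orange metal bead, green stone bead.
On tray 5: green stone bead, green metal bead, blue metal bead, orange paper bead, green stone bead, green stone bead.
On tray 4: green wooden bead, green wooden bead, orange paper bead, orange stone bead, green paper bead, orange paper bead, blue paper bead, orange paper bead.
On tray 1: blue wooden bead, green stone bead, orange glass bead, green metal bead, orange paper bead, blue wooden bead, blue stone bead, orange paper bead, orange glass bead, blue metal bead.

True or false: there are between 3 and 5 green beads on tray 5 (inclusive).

There are 4 green beads on tray 5.
The claim requires 3 ≤ 4 ≤ 5, which holds.

True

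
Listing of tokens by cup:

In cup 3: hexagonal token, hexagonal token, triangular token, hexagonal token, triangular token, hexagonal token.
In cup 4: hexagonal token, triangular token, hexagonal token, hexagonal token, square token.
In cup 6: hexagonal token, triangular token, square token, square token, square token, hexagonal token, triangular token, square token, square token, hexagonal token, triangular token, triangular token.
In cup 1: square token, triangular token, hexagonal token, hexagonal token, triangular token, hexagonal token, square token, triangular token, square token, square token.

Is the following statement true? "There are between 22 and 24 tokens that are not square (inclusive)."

There are 23 tokens that are not square.
The claim requires 22 ≤ 23 ≤ 24, which holds.

True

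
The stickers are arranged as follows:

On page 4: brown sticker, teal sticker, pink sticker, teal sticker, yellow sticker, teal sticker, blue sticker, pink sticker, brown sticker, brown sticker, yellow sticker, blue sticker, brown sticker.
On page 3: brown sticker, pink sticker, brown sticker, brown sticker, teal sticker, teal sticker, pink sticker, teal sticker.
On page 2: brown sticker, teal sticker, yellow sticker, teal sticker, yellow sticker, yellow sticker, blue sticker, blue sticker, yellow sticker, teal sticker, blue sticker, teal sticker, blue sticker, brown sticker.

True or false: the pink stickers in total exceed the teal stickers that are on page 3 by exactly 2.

False

There are 4 pink stickers.
There are 3 teal stickers on page 3.
The claim requires 4 − 3 (= 1) to equal 2, which does not hold.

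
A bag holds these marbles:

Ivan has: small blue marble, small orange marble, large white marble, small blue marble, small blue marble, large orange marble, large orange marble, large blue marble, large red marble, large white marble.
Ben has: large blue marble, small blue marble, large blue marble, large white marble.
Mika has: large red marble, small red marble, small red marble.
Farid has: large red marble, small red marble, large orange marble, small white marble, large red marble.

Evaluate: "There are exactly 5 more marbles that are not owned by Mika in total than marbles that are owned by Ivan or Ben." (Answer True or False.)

Count of marbles that are not owned by Mika: 19.
Count of marbles owned by Ivan or Ben: 14.
The claim requires 19 − 14 (= 5) to equal 5, which holds.

True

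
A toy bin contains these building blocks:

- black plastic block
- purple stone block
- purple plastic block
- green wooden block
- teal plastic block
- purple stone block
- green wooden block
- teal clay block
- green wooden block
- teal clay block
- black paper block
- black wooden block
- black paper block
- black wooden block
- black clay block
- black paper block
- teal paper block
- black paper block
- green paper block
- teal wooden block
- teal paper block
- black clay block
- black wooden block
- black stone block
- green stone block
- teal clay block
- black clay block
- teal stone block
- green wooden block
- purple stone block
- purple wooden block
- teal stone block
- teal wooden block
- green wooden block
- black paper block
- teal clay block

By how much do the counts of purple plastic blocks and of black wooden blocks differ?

purple plastic blocks: 1. black wooden blocks: 3.
|1 − 3| = 3 − 1 = 2.

2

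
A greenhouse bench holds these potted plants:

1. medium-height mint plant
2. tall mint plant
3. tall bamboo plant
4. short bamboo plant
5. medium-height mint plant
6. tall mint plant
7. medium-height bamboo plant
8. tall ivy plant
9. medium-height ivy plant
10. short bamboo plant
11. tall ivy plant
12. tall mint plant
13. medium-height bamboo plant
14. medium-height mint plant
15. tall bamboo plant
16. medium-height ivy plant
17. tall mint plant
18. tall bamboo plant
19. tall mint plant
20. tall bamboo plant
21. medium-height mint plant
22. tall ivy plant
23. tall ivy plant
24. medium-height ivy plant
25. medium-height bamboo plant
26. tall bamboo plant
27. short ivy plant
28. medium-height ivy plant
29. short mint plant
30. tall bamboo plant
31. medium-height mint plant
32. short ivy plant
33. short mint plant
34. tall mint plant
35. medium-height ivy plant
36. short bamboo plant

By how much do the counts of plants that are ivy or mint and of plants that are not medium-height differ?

plants that are ivy or mint: 24. plants that are not medium-height: 23.
|24 − 23| = 24 − 23 = 1.

1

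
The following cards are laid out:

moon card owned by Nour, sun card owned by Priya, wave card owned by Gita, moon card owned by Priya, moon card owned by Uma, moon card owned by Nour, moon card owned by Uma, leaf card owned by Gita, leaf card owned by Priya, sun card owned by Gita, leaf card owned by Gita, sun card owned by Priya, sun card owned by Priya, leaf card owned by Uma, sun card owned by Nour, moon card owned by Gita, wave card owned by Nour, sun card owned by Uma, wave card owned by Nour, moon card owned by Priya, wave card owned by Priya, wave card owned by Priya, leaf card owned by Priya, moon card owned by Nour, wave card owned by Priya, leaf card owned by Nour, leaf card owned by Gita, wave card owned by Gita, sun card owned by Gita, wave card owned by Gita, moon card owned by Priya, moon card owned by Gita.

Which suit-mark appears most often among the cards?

Counts by suit-mark: moon 10, wave 8, leaf 7, sun 7.
The maximum is 10, held uniquely by moon.

moon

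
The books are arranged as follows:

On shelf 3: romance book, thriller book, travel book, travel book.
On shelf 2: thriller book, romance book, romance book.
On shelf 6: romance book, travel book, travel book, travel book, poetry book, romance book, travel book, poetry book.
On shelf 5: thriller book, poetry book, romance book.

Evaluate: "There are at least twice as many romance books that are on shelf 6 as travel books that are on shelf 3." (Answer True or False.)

False

romance books on shelf 6: 2.
travel books on shelf 3: 2.
The claim requires 2 ≥ 2 × 2 = 4, which does not hold.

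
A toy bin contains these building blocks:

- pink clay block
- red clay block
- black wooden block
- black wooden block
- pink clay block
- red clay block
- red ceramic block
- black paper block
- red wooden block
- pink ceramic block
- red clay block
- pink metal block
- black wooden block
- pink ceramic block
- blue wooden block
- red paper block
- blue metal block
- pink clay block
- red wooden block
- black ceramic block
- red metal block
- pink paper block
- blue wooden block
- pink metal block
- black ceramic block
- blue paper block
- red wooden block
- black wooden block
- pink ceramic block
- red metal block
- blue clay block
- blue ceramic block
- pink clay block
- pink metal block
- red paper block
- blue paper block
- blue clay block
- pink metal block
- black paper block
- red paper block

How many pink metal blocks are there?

4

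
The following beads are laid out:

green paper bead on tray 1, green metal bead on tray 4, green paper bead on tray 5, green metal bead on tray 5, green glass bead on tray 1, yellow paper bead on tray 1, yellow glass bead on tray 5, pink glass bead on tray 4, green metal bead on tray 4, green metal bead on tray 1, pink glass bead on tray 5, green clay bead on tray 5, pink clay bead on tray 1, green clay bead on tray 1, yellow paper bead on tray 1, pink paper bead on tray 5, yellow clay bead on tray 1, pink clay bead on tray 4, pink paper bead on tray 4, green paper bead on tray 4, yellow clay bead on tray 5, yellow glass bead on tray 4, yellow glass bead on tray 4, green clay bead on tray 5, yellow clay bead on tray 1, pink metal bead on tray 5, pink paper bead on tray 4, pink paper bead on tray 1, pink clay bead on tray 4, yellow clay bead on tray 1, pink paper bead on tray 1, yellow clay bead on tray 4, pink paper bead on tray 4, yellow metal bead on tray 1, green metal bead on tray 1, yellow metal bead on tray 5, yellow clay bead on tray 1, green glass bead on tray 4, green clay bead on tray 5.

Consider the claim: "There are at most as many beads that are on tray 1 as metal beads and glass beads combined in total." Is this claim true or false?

There are 15 beads on tray 1.
metal beads: 8; glass beads: 7; combined: 8 + 7 = 15.
The claim requires 15 ≤ 15, which holds.

True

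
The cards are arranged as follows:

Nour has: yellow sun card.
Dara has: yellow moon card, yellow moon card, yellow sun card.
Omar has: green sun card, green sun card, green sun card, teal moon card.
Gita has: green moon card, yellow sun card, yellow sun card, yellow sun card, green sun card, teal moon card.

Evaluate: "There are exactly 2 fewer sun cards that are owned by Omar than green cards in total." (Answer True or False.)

|sun cards owned by Omar| = 3.
|green cards| = 5.
The claim requires 5 − 3 (= 2) to equal 2, which holds.

True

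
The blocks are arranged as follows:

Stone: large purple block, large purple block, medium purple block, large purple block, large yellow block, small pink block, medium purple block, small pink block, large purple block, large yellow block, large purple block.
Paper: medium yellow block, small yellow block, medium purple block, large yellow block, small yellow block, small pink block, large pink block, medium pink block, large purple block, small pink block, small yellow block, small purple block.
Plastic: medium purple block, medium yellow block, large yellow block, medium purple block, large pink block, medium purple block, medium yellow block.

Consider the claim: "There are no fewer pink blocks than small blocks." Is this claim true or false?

False

There are 7 pink blocks.
There are 8 small blocks.
The claim requires 7 ≥ 8, which does not hold.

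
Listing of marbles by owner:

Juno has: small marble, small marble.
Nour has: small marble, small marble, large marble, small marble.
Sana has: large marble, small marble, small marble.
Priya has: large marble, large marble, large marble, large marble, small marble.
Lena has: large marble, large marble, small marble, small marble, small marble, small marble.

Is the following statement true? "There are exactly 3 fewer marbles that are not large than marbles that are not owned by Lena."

There are 12 marbles that are not large.
Count of marbles that are not owned by Lena: 14.
The claim requires 14 − 12 (= 2) to equal 3, which does not hold.

False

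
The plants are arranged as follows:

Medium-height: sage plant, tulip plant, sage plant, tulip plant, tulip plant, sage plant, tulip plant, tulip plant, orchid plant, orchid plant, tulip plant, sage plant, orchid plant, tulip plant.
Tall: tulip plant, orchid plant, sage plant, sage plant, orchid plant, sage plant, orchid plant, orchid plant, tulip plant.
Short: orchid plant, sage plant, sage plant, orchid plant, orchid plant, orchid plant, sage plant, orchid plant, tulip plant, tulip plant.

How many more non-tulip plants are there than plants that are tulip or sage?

1

non-tulip plants: 22.
plants that are tulip or sage: 21.
22 − 21 = 1.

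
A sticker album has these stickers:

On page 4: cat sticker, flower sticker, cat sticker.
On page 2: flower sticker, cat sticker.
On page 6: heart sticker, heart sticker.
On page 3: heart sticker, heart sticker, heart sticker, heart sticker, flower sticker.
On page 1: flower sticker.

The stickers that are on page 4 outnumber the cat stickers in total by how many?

0

stickers on page 4: 3.
cat stickers: 3.
3 − 3 = 0.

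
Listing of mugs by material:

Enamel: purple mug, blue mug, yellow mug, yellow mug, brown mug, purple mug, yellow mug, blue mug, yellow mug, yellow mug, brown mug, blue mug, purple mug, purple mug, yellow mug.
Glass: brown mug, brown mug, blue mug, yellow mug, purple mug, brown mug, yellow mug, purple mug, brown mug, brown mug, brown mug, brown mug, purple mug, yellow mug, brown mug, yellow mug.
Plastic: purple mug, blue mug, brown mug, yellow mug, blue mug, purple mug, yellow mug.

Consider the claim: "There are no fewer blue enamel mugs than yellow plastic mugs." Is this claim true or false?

True

blue enamel mugs: 3.
yellow plastic mugs: 2.
The claim requires 3 ≥ 2, which holds.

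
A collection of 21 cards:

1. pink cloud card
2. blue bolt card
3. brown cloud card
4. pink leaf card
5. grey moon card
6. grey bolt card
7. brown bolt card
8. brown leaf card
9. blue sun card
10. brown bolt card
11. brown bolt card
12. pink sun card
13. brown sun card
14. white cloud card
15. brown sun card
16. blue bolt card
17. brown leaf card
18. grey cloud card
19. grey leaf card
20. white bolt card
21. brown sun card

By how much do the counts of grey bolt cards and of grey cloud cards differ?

grey bolt cards: 1. grey cloud cards: 1.
|1 − 1| = 1 − 1 = 0.

0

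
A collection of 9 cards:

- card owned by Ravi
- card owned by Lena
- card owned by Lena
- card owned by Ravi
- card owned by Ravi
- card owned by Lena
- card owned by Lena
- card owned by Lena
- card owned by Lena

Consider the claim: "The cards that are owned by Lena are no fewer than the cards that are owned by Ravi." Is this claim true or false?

cards owned by Lena: 6.
cards owned by Ravi: 3.
The claim requires 6 ≥ 3, which holds.

True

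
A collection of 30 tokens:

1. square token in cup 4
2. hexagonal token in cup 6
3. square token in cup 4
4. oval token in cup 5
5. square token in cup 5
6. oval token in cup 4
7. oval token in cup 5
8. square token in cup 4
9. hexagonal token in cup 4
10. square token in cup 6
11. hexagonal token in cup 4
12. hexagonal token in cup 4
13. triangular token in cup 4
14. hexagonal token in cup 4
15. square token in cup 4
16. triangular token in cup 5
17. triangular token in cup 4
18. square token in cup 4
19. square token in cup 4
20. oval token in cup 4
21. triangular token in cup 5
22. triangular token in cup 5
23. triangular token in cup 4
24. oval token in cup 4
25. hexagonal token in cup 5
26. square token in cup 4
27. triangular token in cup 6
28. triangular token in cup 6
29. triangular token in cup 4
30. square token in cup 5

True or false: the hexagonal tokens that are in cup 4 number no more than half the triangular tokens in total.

True

There are 4 hexagonal tokens in cup 4.
There are 9 triangular tokens.
The claim requires 2 × 4 = 8 ≤ 9, which holds.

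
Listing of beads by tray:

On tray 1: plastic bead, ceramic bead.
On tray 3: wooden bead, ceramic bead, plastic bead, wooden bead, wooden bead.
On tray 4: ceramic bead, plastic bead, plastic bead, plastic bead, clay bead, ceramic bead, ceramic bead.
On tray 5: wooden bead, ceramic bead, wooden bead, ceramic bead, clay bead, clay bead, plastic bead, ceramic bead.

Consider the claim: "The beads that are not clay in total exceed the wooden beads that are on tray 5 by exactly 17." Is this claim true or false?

beads that are not clay: 19.
wooden beads on tray 5: 2.
The claim requires 19 − 2 (= 17) to equal 17, which holds.

True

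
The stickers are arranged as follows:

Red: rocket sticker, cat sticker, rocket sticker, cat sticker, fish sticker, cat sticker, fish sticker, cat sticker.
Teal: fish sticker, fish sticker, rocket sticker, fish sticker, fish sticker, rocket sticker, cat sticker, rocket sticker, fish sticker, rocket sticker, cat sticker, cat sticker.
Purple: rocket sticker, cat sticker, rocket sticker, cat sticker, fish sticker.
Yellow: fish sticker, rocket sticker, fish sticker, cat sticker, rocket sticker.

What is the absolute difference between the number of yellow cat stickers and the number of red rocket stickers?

1

yellow cat stickers: 1. red rocket stickers: 2.
|1 − 2| = 2 − 1 = 1.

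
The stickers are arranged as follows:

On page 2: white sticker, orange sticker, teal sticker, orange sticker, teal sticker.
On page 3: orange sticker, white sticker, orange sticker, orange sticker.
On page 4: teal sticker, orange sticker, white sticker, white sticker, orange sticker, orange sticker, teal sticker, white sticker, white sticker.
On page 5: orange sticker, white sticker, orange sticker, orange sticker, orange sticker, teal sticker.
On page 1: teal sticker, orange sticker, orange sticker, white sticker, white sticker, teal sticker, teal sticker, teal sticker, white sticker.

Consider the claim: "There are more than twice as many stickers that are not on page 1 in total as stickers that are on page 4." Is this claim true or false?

stickers that are not on page 1: 24.
stickers on page 4: 9.
The claim requires 24 > 2 × 9 = 18, which holds.

True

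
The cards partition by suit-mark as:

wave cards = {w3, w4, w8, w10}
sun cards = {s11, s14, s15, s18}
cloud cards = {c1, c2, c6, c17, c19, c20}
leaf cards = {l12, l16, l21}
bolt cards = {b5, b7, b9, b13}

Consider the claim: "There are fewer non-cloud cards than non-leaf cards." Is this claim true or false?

non-cloud cards: 15.
non-leaf cards: 18.
The claim requires 15 < 18, which holds.

True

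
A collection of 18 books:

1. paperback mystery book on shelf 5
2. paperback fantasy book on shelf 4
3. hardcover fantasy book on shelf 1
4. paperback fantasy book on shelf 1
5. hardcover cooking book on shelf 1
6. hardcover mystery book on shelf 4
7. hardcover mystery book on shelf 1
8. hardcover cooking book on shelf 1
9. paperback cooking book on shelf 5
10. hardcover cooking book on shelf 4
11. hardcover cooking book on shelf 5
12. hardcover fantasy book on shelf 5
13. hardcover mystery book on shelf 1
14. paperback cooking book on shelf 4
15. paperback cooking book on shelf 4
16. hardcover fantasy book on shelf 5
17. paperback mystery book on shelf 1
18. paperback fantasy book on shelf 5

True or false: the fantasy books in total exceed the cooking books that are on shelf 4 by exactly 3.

True

fantasy books: 6.
cooking books on shelf 4: 3.
The claim requires 6 − 3 (= 3) to equal 3, which holds.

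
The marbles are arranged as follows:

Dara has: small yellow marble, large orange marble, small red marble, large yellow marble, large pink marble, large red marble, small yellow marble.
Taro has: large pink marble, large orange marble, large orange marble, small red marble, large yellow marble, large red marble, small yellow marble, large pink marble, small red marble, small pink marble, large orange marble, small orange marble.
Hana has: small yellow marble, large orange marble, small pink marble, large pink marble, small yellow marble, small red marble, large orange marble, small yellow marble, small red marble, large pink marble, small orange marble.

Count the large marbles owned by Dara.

4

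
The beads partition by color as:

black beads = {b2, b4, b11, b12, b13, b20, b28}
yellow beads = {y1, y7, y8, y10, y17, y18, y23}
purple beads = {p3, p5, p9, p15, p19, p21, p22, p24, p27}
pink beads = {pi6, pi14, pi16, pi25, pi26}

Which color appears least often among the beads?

pink

Counts by color: purple 9, black 7, yellow 7, pink 5.
The minimum is 5, held uniquely by pink.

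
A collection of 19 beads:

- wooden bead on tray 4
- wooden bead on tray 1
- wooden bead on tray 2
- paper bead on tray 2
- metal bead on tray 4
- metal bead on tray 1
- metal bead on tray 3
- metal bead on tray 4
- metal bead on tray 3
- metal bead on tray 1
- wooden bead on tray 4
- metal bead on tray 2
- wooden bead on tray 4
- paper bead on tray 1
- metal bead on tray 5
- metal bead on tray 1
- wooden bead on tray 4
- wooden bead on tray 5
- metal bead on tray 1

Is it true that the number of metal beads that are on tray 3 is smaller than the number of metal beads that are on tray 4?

False

There are 2 metal beads on tray 3.
There are 2 metal beads on tray 4.
The claim requires 2 < 2, which does not hold.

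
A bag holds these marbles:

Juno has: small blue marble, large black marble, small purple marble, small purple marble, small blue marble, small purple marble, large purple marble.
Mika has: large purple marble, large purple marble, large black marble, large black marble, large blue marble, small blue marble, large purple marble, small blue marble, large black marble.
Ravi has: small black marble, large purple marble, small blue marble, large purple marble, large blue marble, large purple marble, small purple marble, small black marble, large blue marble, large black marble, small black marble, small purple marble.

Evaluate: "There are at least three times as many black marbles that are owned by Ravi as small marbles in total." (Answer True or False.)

False

|black marbles owned by Ravi| = 4.
|small marbles| = 13.
The claim requires 4 ≥ 3 × 13 = 39, which does not hold.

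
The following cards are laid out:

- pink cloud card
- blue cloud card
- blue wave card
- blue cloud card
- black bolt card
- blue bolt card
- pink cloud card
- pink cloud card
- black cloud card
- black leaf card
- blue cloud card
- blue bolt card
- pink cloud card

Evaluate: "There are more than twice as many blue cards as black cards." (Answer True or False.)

blue cards: 6.
black cards: 3.
The claim requires 6 > 2 × 3 = 6, which does not hold.

False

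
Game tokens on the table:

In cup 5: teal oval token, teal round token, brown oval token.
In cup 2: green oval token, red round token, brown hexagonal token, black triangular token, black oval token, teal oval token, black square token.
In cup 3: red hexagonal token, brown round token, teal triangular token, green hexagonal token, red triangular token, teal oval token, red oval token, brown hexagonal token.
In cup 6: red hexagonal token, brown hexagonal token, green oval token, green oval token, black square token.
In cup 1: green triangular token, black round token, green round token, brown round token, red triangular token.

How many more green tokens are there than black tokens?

green tokens: 6.
black tokens: 5.
6 − 5 = 1.

1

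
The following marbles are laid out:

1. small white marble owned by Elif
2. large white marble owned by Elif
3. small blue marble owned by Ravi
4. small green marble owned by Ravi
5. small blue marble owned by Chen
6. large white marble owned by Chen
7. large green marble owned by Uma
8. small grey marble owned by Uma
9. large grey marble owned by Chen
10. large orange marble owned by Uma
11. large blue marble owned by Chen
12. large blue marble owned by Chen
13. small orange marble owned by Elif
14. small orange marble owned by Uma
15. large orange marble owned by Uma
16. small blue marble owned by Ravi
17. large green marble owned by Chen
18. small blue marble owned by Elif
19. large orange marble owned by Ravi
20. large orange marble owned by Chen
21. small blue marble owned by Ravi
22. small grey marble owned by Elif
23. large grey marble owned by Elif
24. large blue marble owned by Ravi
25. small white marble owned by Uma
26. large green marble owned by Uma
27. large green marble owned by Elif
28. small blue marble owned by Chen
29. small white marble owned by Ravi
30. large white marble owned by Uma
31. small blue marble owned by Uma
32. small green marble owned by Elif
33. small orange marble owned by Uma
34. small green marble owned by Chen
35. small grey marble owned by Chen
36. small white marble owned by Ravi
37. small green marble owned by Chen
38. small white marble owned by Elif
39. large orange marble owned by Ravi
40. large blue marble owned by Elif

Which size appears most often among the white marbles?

Counts by size (restricted to white marbles): small 5, large 3.
The maximum is 5, held uniquely by small.

small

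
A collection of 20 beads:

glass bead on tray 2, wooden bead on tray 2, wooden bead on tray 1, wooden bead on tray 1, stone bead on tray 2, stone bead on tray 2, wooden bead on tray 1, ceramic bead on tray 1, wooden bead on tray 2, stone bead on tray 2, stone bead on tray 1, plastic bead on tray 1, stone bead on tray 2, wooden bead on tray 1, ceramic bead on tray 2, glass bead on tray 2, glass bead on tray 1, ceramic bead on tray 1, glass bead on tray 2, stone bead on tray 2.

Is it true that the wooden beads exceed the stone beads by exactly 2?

False

wooden beads: 6.
stone beads: 6.
The claim requires 6 − 6 (= 0) to equal 2, which does not hold.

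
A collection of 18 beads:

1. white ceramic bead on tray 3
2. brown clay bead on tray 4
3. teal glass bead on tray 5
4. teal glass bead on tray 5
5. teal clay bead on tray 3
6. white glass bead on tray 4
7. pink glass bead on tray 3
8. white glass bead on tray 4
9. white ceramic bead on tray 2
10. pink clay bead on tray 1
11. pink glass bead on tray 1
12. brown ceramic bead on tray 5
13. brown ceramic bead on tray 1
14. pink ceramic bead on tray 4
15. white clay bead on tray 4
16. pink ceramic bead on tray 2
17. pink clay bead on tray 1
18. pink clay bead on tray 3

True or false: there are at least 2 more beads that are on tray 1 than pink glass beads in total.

There are 4 beads on tray 1.
There are 2 pink glass beads.
The claim requires 4 − 2 = 2 ≥ 2, which holds.

True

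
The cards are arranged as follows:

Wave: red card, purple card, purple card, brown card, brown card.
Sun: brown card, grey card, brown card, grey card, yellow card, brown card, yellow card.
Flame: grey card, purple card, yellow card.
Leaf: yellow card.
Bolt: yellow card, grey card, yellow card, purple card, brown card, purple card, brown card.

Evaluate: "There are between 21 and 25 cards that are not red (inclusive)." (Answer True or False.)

True

cards that are not red: 22.
The claim requires 21 ≤ 22 ≤ 25, which holds.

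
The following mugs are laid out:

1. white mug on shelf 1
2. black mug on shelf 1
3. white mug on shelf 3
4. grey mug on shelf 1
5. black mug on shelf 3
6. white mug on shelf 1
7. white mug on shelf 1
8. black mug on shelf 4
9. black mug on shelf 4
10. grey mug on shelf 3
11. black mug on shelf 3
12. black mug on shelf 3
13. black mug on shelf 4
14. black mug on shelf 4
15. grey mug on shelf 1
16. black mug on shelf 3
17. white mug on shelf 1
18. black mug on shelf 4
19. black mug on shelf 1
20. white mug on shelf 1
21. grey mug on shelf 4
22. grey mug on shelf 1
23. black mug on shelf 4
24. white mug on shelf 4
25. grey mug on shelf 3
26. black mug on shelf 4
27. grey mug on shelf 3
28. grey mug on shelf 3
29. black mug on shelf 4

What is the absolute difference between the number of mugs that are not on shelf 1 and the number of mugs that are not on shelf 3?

mugs that are not on shelf 1: 19. mugs that are not on shelf 3: 20.
|19 − 20| = 20 − 19 = 1.

1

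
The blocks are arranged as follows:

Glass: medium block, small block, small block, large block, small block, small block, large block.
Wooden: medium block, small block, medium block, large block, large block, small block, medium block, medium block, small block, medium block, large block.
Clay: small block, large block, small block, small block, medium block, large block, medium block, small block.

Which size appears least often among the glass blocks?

Counts by size (restricted to glass blocks): small 4, large 2, medium 1.
The minimum is 1, held uniquely by medium.

medium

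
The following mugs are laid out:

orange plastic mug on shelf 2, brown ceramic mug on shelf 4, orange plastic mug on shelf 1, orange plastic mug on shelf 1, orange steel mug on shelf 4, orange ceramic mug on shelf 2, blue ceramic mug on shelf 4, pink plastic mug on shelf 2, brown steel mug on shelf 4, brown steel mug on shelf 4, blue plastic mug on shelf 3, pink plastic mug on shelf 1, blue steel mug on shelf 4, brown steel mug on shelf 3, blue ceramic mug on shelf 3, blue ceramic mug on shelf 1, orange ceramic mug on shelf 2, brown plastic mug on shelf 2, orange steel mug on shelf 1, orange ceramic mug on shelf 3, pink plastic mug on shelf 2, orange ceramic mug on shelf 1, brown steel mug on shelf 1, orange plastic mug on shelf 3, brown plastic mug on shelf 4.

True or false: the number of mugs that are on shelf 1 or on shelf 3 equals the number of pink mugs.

mugs on shelf 1 or on shelf 3: 12.
pink mugs: 3.
The claim requires 12 = 3, which does not hold.

False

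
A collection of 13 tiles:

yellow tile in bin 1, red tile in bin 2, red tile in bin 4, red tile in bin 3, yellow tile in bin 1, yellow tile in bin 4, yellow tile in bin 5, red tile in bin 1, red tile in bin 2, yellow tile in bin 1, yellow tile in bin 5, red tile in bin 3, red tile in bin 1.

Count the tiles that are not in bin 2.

Total tiles: 13; with the excluded value: 2; remaining 13 − 2 = 11.

11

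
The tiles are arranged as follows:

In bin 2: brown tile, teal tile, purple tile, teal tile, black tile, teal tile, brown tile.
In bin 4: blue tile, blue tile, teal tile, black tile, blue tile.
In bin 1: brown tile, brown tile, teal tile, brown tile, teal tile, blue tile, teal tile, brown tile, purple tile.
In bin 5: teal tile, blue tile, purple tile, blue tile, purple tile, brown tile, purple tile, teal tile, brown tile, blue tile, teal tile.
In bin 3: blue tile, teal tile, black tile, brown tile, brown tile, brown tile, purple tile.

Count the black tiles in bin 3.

1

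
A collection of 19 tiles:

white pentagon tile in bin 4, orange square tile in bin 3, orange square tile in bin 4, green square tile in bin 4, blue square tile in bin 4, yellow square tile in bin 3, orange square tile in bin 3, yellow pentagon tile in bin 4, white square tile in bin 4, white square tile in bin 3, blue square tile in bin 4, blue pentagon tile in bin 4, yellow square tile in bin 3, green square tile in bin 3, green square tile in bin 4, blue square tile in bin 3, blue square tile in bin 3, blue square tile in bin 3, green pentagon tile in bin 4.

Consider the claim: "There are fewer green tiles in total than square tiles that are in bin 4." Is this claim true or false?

True

There are 4 green tiles.
There are 6 square tiles in bin 4.
The claim requires 4 < 6, which holds.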